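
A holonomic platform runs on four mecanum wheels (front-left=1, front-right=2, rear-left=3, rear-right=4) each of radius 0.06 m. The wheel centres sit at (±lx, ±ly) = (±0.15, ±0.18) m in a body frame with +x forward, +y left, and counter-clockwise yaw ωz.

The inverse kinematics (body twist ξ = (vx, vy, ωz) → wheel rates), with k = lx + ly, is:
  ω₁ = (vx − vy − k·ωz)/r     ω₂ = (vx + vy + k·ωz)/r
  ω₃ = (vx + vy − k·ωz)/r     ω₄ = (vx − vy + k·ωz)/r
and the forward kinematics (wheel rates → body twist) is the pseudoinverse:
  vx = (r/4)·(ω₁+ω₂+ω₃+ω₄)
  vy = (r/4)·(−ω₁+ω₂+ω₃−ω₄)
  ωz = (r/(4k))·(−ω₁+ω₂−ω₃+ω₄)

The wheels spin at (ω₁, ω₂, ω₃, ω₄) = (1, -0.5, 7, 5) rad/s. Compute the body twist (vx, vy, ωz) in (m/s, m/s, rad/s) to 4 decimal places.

k = lx + ly = 0.15 + 0.18 = 0.3300
ω₁+ω₂+ω₃+ω₄ = 12.5000  →  vx = (0.06/4)·12.5000 = 0.1875
−ω₁+ω₂+ω₃−ω₄ = 0.5000  →  vy = (0.06/4)·0.5000 = 0.0075
−ω₁+ω₂−ω₃+ω₄ = -3.5000  →  ωz = (0.06/1.3200)·-3.5000 = -0.1591

(0.1875, 0.0075, -0.1591)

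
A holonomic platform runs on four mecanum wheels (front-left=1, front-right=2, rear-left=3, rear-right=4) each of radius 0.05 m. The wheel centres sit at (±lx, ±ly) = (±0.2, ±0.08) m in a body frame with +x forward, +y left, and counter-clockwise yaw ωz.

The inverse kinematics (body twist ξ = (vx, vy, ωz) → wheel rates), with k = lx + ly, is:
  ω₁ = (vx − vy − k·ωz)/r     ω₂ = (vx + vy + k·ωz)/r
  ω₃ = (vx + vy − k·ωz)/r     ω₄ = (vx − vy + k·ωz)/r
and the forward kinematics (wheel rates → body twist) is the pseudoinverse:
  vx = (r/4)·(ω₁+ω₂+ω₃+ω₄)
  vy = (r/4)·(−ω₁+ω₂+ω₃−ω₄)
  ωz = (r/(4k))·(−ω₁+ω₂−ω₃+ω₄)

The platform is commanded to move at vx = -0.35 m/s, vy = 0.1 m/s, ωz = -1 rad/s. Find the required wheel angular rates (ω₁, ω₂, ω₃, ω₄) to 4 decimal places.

k = lx + ly = 0.2 + 0.08 = 0.2800;  k·ωz = 0.2800·-1 = -0.2800
ω₁ (FL) = (vx − vy − k·ωz)/r = -0.1700/0.05 = -3.4000
ω₂ (FR) = (vx + vy + k·ωz)/r = -0.5300/0.05 = -10.6000
ω₃ (RL) = (vx + vy − k·ωz)/r = 0.0300/0.05 = 0.6000
ω₄ (RR) = (vx − vy + k·ωz)/r = -0.7300/0.05 = -14.6000

(-3.4000, -10.6000, 0.6000, -14.6000)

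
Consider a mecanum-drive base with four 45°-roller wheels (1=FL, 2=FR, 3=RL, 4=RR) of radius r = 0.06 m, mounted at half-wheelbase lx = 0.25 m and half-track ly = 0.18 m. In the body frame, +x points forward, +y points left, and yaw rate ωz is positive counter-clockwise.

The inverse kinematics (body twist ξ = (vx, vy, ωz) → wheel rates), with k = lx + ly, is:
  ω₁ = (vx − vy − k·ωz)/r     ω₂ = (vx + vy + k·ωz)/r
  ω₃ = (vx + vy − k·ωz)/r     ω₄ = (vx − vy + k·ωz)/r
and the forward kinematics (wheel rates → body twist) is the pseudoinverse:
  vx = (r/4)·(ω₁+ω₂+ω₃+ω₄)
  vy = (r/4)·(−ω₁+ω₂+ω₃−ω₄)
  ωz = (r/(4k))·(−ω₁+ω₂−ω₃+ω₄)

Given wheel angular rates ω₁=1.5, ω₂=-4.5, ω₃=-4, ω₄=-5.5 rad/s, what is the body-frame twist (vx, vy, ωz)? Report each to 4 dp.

k = lx + ly = 0.25 + 0.18 = 0.4300
ω₁+ω₂+ω₃+ω₄ = -12.5000  →  vx = (0.06/4)·-12.5000 = -0.1875
−ω₁+ω₂+ω₃−ω₄ = -4.5000  →  vy = (0.06/4)·-4.5000 = -0.0675
−ω₁+ω₂−ω₃+ω₄ = -7.5000  →  ωz = (0.06/1.7200)·-7.5000 = -0.2616

(-0.1875, -0.0675, -0.2616)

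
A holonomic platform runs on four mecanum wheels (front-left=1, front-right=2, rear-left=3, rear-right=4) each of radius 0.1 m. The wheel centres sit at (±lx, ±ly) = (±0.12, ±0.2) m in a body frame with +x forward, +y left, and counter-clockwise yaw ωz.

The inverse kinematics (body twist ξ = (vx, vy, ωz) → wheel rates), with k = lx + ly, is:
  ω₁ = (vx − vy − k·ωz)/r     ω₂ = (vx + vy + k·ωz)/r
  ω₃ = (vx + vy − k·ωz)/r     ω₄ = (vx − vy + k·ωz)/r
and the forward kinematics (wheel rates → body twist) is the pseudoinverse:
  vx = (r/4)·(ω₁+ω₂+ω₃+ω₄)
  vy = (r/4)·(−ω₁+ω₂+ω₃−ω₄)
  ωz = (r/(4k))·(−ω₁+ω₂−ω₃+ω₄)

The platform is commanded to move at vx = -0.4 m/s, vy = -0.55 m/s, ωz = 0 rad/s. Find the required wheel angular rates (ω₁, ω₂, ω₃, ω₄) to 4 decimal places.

k = lx + ly = 0.12 + 0.2 = 0.3200;  k·ωz = 0.3200·0 = 0.0000
ω₁ (FL) = (vx − vy − k·ωz)/r = 0.1500/0.1 = 1.5000
ω₂ (FR) = (vx + vy + k·ωz)/r = -0.9500/0.1 = -9.5000
ω₃ (RL) = (vx + vy − k·ωz)/r = -0.9500/0.1 = -9.5000
ω₄ (RR) = (vx − vy + k·ωz)/r = 0.1500/0.1 = 1.5000

(1.5000, -9.5000, -9.5000, 1.5000)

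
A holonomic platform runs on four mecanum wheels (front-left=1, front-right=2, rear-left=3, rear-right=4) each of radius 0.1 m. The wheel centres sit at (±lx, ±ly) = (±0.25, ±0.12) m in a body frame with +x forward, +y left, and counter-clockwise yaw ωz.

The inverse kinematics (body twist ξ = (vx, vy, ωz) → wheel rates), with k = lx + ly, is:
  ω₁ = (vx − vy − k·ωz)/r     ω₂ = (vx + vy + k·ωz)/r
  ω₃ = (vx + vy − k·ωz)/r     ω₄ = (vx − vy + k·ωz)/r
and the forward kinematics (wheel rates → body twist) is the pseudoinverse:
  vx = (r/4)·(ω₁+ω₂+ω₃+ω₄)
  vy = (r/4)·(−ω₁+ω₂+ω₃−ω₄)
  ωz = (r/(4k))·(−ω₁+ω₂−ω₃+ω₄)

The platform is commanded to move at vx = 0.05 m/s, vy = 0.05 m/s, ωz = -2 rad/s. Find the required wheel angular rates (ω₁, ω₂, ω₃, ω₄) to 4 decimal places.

k = lx + ly = 0.25 + 0.12 = 0.3700;  k·ωz = 0.3700·-2 = -0.7400
ω₁ (FL) = (vx − vy − k·ωz)/r = 0.7400/0.1 = 7.4000
ω₂ (FR) = (vx + vy + k·ωz)/r = -0.6400/0.1 = -6.4000
ω₃ (RL) = (vx + vy − k·ωz)/r = 0.8400/0.1 = 8.4000
ω₄ (RR) = (vx − vy + k·ωz)/r = -0.7400/0.1 = -7.4000

(7.4000, -6.4000, 8.4000, -7.4000)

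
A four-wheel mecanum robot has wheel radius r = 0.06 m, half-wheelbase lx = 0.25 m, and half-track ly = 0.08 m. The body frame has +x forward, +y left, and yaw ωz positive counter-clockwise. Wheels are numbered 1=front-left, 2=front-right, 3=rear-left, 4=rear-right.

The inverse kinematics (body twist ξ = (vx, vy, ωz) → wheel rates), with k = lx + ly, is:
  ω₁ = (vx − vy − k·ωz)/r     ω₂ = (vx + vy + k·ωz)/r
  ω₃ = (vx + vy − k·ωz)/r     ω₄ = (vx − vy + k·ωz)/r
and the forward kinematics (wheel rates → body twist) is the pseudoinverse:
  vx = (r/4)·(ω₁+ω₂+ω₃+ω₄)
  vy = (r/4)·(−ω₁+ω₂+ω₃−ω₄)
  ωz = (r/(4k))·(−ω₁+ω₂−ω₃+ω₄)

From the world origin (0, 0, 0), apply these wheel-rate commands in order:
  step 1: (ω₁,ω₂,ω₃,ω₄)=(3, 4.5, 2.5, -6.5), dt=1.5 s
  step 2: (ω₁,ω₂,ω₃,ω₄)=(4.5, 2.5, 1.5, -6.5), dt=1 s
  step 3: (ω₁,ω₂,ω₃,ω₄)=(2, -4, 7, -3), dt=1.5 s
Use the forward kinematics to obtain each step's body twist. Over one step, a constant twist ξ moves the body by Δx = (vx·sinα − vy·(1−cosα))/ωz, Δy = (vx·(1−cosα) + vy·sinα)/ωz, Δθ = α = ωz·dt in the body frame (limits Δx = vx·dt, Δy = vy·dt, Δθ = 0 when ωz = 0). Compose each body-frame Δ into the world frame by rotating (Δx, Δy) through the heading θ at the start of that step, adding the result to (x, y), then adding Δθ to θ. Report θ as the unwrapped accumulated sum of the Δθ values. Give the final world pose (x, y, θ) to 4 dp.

step 1: ξ=(vx,vy,ωz)=(0.0525, 0.1575, -0.3409), dt=1.5 → body Δ=(0.1345, 0.2064, -0.5114) → world pose (0.1345, 0.2064, -0.5114)
step 2: ξ=(vx,vy,ωz)=(0.0300, 0.0900, -0.4545), dt=1.0 → body Δ=(0.0491, 0.0802, -0.4545) → world pose (0.2165, 0.2523, -0.9659)
step 3: ξ=(vx,vy,ωz)=(0.0300, 0.0600, -0.7273), dt=1.5 → body Δ=(0.0810, 0.0510, -1.0909) → world pose (0.3045, 0.2147, -2.0568)

(0.3045, 0.2147, -2.0568)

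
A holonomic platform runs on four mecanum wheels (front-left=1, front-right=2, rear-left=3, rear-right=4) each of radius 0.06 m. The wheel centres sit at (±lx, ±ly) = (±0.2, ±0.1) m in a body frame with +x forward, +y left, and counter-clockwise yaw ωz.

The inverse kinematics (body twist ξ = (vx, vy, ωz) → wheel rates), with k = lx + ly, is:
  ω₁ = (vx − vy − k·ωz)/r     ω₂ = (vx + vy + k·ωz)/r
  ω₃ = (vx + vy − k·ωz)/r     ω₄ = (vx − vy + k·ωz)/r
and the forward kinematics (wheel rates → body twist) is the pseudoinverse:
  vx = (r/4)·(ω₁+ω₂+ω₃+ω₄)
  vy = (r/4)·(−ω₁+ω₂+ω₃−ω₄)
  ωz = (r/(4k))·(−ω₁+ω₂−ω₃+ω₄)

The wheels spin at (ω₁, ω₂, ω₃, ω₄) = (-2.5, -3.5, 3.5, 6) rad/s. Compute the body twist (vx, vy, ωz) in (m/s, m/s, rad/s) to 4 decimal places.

k = lx + ly = 0.2 + 0.1 = 0.3000
ω₁+ω₂+ω₃+ω₄ = 3.5000  →  vx = (0.06/4)·3.5000 = 0.0525
−ω₁+ω₂+ω₃−ω₄ = -3.5000  →  vy = (0.06/4)·-3.5000 = -0.0525
−ω₁+ω₂−ω₃+ω₄ = 1.5000  →  ωz = (0.06/1.2000)·1.5000 = 0.0750

(0.0525, -0.0525, 0.0750)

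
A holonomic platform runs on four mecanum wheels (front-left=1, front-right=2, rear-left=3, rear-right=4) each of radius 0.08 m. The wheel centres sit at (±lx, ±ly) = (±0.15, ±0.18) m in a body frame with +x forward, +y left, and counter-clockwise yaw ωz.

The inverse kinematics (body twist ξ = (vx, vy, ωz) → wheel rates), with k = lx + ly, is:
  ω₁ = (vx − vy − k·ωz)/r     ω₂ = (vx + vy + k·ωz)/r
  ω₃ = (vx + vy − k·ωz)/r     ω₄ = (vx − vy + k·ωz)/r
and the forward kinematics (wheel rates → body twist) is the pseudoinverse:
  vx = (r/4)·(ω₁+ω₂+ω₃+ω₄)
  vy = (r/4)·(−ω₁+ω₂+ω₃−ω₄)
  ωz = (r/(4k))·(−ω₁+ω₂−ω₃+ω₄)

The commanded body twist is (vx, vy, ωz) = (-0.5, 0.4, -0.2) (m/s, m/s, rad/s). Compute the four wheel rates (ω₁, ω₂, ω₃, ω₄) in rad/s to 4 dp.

k = lx + ly = 0.15 + 0.18 = 0.3300;  k·ωz = 0.3300·-0.2 = -0.0660
ω₁ (FL) = (vx − vy − k·ωz)/r = -0.8340/0.08 = -10.4250
ω₂ (FR) = (vx + vy + k·ωz)/r = -0.1660/0.08 = -2.0750
ω₃ (RL) = (vx + vy − k·ωz)/r = -0.0340/0.08 = -0.4250
ω₄ (RR) = (vx − vy + k·ωz)/r = -0.9660/0.08 = -12.0750

(-10.4250, -2.0750, -0.4250, -12.0750)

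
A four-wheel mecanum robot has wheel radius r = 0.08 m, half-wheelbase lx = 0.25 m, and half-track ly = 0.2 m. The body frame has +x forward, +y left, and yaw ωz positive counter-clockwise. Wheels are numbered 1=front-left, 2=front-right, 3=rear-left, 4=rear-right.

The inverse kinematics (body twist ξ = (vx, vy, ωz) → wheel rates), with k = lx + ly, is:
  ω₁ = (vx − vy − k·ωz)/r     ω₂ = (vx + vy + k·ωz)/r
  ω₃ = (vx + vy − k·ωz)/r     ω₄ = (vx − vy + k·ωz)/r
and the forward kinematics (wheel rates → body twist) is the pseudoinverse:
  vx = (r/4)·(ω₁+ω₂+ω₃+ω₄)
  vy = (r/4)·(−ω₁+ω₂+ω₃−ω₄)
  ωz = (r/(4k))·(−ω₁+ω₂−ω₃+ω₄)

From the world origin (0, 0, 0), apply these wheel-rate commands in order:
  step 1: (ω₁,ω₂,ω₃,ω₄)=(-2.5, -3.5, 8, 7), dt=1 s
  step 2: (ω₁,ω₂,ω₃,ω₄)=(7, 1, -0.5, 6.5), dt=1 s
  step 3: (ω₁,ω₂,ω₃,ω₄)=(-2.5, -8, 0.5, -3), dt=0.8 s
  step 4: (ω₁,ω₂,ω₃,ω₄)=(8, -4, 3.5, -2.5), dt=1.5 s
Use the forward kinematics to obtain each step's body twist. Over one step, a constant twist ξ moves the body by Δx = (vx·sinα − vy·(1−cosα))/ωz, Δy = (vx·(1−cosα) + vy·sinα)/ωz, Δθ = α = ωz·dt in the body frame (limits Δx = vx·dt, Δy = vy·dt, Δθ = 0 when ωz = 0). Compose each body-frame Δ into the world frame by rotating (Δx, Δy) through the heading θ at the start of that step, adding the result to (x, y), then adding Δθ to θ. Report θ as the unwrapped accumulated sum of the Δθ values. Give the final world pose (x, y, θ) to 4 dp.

step 1: ξ=(vx,vy,ωz)=(0.1800, 0.0000, -0.0889), dt=1.0 → body Δ=(0.1798, -0.0080, -0.0889) → world pose (0.1798, -0.0080, -0.0889)
step 2: ξ=(vx,vy,ωz)=(0.2800, -0.2600, 0.0444), dt=1.0 → body Δ=(0.2857, -0.2537, 0.0444) → world pose (0.4418, -0.2860, -0.0444)
step 3: ξ=(vx,vy,ωz)=(-0.2600, -0.0400, -0.4000), dt=0.8 → body Δ=(-0.2095, 0.0015, -0.3200) → world pose (0.2325, -0.2752, -0.3644)
step 4: ξ=(vx,vy,ωz)=(0.1000, -0.1200, -0.8000), dt=1.5 → body Δ=(0.0209, -0.2195, -1.2000) → world pose (0.1738, -0.4877, -1.5644)

(0.1738, -0.4877, -1.5644)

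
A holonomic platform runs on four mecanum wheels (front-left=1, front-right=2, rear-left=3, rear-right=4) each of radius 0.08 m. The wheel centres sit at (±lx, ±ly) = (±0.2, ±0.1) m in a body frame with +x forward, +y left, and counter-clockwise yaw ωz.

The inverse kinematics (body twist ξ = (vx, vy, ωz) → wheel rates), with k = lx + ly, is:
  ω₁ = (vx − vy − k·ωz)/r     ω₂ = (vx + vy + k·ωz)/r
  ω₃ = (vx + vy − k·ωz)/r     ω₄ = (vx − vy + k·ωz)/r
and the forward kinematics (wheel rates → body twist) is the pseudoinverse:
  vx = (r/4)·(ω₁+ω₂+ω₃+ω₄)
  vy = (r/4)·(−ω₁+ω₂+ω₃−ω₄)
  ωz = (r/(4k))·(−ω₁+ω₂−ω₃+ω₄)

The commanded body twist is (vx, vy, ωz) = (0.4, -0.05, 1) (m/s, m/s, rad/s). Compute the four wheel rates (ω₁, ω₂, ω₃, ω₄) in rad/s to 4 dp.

k = lx + ly = 0.2 + 0.1 = 0.3000;  k·ωz = 0.3000·1 = 0.3000
ω₁ (FL) = (vx − vy − k·ωz)/r = 0.1500/0.08 = 1.8750
ω₂ (FR) = (vx + vy + k·ωz)/r = 0.6500/0.08 = 8.1250
ω₃ (RL) = (vx + vy − k·ωz)/r = 0.0500/0.08 = 0.6250
ω₄ (RR) = (vx − vy + k·ωz)/r = 0.7500/0.08 = 9.3750

(1.8750, 8.1250, 0.6250, 9.3750)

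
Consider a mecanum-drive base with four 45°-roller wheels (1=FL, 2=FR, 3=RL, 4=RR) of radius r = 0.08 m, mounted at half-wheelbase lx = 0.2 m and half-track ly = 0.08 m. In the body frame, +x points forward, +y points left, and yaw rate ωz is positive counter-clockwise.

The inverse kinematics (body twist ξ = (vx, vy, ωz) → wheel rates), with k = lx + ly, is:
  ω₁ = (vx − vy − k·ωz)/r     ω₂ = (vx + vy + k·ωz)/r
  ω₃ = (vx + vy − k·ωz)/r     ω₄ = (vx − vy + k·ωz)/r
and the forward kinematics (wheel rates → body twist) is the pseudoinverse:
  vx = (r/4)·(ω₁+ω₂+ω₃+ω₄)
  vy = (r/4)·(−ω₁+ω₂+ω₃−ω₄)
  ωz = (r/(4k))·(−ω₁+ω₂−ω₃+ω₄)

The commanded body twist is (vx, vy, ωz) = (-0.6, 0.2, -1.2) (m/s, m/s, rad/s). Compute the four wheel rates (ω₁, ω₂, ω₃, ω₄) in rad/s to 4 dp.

(-5.8000, -9.2000, -0.8000, -14.2000)

k = lx + ly = 0.2 + 0.08 = 0.2800;  k·ωz = 0.2800·-1.2 = -0.3360
ω₁ (FL) = (vx − vy − k·ωz)/r = -0.4640/0.08 = -5.8000
ω₂ (FR) = (vx + vy + k·ωz)/r = -0.7360/0.08 = -9.2000
ω₃ (RL) = (vx + vy − k·ωz)/r = -0.0640/0.08 = -0.8000
ω₄ (RR) = (vx − vy + k·ωz)/r = -1.1360/0.08 = -14.2000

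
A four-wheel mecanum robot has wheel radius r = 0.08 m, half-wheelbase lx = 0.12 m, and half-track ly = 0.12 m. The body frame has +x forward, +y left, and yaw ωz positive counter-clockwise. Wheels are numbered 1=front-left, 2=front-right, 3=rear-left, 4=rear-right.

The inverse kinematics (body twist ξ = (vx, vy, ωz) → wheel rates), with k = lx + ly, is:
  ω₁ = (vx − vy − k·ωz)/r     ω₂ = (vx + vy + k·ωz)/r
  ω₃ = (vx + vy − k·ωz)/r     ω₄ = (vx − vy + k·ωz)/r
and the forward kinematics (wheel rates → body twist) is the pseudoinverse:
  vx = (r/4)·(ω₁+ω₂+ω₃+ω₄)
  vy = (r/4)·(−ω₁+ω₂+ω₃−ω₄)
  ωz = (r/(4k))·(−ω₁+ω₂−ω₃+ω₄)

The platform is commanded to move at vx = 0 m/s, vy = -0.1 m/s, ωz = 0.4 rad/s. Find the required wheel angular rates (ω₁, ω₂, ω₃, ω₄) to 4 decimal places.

(0.0500, -0.0500, -2.4500, 2.4500)

k = lx + ly = 0.12 + 0.12 = 0.2400;  k·ωz = 0.2400·0.4 = 0.0960
ω₁ (FL) = (vx − vy − k·ωz)/r = 0.0040/0.08 = 0.0500
ω₂ (FR) = (vx + vy + k·ωz)/r = -0.0040/0.08 = -0.0500
ω₃ (RL) = (vx + vy − k·ωz)/r = -0.1960/0.08 = -2.4500
ω₄ (RR) = (vx − vy + k·ωz)/r = 0.1960/0.08 = 2.4500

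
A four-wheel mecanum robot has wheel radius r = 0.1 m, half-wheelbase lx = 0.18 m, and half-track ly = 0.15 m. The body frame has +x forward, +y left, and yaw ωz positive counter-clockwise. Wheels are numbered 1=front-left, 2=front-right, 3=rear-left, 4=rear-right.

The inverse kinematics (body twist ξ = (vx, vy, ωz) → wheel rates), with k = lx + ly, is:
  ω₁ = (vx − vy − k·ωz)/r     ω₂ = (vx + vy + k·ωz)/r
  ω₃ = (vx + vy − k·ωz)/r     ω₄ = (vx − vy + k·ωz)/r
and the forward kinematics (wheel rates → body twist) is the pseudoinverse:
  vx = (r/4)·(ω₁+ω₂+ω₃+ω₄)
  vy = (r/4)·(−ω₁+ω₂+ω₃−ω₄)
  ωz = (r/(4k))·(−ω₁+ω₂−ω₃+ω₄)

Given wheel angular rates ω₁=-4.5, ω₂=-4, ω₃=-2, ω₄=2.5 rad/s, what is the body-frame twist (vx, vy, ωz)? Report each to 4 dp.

(-0.2000, -0.1000, 0.3788)

k = lx + ly = 0.18 + 0.15 = 0.3300
ω₁+ω₂+ω₃+ω₄ = -8.0000  →  vx = (0.1/4)·-8.0000 = -0.2000
−ω₁+ω₂+ω₃−ω₄ = -4.0000  →  vy = (0.1/4)·-4.0000 = -0.1000
−ω₁+ω₂−ω₃+ω₄ = 5.0000  →  ωz = (0.1/1.3200)·5.0000 = 0.3788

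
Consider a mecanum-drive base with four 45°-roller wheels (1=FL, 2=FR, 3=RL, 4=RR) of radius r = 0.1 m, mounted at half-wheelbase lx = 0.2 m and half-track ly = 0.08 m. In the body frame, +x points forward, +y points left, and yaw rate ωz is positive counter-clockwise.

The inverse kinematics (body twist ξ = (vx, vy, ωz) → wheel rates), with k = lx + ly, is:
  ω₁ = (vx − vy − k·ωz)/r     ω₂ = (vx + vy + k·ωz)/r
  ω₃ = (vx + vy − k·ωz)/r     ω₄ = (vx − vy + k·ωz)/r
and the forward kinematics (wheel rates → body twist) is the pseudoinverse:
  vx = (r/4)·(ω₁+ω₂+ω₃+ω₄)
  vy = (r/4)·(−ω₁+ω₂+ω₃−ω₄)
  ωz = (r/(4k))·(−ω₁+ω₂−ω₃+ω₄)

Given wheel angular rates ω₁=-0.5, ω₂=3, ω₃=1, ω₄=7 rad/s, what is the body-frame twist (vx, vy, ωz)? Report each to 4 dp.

k = lx + ly = 0.2 + 0.08 = 0.2800
ω₁+ω₂+ω₃+ω₄ = 10.5000  →  vx = (0.1/4)·10.5000 = 0.2625
−ω₁+ω₂+ω₃−ω₄ = -2.5000  →  vy = (0.1/4)·-2.5000 = -0.0625
−ω₁+ω₂−ω₃+ω₄ = 9.5000  →  ωz = (0.1/1.1200)·9.5000 = 0.8482

(0.2625, -0.0625, 0.8482)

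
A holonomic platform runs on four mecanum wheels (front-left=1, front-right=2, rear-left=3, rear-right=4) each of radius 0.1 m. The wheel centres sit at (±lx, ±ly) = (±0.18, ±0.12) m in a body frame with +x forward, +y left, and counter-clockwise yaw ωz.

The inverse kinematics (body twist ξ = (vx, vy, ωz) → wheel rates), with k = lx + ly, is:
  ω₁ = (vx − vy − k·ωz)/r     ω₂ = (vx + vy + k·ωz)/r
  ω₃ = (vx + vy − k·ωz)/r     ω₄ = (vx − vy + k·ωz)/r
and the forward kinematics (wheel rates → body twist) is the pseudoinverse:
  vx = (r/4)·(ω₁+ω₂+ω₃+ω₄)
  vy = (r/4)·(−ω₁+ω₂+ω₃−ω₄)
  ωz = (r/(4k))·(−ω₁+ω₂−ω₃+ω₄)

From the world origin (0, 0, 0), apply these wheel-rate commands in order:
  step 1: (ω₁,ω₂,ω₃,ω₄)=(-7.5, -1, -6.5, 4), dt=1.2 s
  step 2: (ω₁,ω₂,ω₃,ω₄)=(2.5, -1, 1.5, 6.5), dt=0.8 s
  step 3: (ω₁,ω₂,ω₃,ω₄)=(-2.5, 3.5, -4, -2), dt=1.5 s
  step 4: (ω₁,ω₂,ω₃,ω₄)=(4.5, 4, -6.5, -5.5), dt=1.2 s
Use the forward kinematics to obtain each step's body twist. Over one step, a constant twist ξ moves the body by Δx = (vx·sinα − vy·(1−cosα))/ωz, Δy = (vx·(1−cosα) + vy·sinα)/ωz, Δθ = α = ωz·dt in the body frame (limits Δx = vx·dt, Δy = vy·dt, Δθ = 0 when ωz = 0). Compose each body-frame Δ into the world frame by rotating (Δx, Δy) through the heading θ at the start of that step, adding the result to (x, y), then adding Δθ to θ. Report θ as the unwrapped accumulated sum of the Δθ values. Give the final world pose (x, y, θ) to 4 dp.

step 1: ξ=(vx,vy,ωz)=(-0.2750, -0.1000, 1.4167), dt=1.2 → body Δ=(-0.1128, -0.2891, 1.7000) → world pose (-0.1128, -0.2891, 1.7000)
step 2: ξ=(vx,vy,ωz)=(0.2375, -0.2125, 0.1250), dt=0.8 → body Δ=(0.1982, -0.1602, 0.1000) → world pose (0.0205, -0.0720, 1.8000)
step 3: ξ=(vx,vy,ωz)=(-0.1250, 0.1000, 0.6667), dt=1.5 → body Δ=(-0.2267, 0.0400, 1.0000) → world pose (0.0331, -0.3019, 2.8000)
step 4: ξ=(vx,vy,ωz)=(-0.0875, -0.0375, 0.0417), dt=1.2 → body Δ=(-0.1038, -0.0476, 0.0500) → world pose (0.1469, -0.2918, 2.8500)

(0.1469, -0.2918, 2.8500)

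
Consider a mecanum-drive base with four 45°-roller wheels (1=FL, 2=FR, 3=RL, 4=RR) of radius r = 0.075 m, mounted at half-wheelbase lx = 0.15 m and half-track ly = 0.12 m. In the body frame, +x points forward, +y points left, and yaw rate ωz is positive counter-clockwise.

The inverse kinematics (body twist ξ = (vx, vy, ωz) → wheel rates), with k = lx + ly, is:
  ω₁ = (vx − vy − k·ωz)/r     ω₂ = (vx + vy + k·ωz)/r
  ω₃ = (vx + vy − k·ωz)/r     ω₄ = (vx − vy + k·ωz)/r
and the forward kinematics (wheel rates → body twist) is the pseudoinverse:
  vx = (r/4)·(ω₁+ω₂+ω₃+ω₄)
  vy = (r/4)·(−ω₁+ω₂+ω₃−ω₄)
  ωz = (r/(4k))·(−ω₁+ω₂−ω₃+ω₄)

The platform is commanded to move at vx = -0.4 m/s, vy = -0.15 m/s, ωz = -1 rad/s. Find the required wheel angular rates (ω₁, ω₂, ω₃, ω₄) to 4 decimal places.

k = lx + ly = 0.15 + 0.12 = 0.2700;  k·ωz = 0.2700·-1 = -0.2700
ω₁ (FL) = (vx − vy − k·ωz)/r = 0.0200/0.075 = 0.2667
ω₂ (FR) = (vx + vy + k·ωz)/r = -0.8200/0.075 = -10.9333
ω₃ (RL) = (vx + vy − k·ωz)/r = -0.2800/0.075 = -3.7333
ω₄ (RR) = (vx − vy + k·ωz)/r = -0.5200/0.075 = -6.9333

(0.2667, -10.9333, -3.7333, -6.9333)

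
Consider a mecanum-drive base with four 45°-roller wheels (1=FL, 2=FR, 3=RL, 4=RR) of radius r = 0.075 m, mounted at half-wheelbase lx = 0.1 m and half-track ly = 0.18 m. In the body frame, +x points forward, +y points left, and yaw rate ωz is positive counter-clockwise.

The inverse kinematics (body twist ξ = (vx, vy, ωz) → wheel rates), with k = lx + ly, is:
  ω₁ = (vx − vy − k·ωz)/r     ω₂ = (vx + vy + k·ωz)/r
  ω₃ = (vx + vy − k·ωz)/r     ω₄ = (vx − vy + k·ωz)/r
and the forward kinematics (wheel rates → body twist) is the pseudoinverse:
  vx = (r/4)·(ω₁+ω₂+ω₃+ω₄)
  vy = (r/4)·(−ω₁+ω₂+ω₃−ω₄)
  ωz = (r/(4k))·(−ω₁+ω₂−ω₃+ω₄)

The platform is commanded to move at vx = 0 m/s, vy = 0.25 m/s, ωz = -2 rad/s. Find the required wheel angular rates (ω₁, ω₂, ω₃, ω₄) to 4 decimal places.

k = lx + ly = 0.1 + 0.18 = 0.2800;  k·ωz = 0.2800·-2 = -0.5600
ω₁ (FL) = (vx − vy − k·ωz)/r = 0.3100/0.075 = 4.1333
ω₂ (FR) = (vx + vy + k·ωz)/r = -0.3100/0.075 = -4.1333
ω₃ (RL) = (vx + vy − k·ωz)/r = 0.8100/0.075 = 10.8000
ω₄ (RR) = (vx − vy + k·ωz)/r = -0.8100/0.075 = -10.8000

(4.1333, -4.1333, 10.8000, -10.8000)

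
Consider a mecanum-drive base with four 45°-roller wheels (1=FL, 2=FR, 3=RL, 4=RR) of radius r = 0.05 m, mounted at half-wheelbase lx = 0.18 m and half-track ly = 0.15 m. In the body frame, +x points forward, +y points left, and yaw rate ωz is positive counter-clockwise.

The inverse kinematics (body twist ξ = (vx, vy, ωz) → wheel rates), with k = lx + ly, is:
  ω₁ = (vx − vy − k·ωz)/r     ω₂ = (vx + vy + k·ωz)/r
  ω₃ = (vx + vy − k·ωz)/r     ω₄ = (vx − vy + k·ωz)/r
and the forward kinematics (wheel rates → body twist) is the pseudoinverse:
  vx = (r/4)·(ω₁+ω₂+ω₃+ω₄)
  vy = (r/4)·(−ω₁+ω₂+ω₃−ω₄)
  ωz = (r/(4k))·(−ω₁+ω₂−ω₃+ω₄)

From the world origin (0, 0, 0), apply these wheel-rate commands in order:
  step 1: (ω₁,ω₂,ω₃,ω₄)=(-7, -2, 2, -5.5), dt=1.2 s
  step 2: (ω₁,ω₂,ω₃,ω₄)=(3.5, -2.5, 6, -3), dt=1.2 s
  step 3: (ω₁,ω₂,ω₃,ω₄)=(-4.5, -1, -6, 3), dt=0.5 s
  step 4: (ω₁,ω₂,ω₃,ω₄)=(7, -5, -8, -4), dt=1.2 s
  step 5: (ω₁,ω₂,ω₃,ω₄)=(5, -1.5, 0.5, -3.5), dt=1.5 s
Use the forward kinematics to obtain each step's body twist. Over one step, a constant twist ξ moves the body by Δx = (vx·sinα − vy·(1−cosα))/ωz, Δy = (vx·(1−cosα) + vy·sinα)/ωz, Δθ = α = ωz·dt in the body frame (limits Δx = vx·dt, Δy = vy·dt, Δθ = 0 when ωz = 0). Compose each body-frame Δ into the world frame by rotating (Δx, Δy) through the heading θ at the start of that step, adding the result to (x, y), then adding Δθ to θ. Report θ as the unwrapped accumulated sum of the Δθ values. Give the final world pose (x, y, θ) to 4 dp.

(-0.4784, 0.1180, -1.5189)

step 1: ξ=(vx,vy,ωz)=(-0.1562, 0.1562, -0.0947), dt=1.2 → body Δ=(-0.1765, 0.1977, -0.1136) → world pose (-0.1765, 0.1977, -0.1136)
step 2: ξ=(vx,vy,ωz)=(0.0500, 0.0375, -0.5682), dt=1.2 → body Δ=(0.0702, 0.0219, -0.6818) → world pose (-0.1042, 0.2116, -0.7955)
step 3: ξ=(vx,vy,ωz)=(-0.1063, -0.0688, 0.4735), dt=0.5 → body Δ=(-0.0486, -0.0403, 0.2367) → world pose (-0.1670, 0.2180, -0.5587)
step 4: ξ=(vx,vy,ωz)=(-0.1250, -0.2000, -0.3030), dt=1.2 → body Δ=(-0.1899, -0.2078, -0.3636) → world pose (-0.4381, 0.1425, -0.9223)
step 5: ξ=(vx,vy,ωz)=(0.0062, -0.0312, -0.3977), dt=1.5 → body Δ=(-0.0047, -0.0469, -0.5966) → world pose (-0.4784, 0.1180, -1.5189)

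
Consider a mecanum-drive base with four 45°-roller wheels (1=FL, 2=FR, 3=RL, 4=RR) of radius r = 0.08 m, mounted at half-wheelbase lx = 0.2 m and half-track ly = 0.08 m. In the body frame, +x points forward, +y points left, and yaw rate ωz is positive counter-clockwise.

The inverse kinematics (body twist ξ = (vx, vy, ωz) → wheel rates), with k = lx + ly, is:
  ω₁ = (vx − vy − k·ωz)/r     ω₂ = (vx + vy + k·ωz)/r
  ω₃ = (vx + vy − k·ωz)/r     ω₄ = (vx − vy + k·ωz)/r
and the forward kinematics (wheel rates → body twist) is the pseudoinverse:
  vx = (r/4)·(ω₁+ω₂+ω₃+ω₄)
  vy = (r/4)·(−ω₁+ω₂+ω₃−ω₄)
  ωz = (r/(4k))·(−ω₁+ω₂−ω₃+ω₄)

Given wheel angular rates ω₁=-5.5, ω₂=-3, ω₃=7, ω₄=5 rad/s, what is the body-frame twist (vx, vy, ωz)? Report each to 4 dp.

k = lx + ly = 0.2 + 0.08 = 0.2800
ω₁+ω₂+ω₃+ω₄ = 3.5000  →  vx = (0.08/4)·3.5000 = 0.0700
−ω₁+ω₂+ω₃−ω₄ = 4.5000  →  vy = (0.08/4)·4.5000 = 0.0900
−ω₁+ω₂−ω₃+ω₄ = 0.5000  →  ωz = (0.08/1.1200)·0.5000 = 0.0357

(0.0700, 0.0900, 0.0357)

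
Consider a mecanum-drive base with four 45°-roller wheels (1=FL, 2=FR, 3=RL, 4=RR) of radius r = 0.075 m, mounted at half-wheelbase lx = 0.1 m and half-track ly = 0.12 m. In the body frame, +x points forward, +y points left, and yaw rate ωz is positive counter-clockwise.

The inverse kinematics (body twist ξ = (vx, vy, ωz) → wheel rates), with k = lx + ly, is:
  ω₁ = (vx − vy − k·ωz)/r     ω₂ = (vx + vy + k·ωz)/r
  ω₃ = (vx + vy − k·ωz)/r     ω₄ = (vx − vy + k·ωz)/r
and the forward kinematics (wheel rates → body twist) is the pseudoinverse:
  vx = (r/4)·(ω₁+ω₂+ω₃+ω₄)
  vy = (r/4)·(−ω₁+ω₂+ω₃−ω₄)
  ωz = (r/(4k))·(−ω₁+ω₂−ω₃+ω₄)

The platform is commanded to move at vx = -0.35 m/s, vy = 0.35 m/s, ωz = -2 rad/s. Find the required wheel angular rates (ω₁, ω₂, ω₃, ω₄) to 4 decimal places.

k = lx + ly = 0.1 + 0.12 = 0.2200;  k·ωz = 0.2200·-2 = -0.4400
ω₁ (FL) = (vx − vy − k·ωz)/r = -0.2600/0.075 = -3.4667
ω₂ (FR) = (vx + vy + k·ωz)/r = -0.4400/0.075 = -5.8667
ω₃ (RL) = (vx + vy − k·ωz)/r = 0.4400/0.075 = 5.8667
ω₄ (RR) = (vx − vy + k·ωz)/r = -1.1400/0.075 = -15.2000

(-3.4667, -5.8667, 5.8667, -15.2000)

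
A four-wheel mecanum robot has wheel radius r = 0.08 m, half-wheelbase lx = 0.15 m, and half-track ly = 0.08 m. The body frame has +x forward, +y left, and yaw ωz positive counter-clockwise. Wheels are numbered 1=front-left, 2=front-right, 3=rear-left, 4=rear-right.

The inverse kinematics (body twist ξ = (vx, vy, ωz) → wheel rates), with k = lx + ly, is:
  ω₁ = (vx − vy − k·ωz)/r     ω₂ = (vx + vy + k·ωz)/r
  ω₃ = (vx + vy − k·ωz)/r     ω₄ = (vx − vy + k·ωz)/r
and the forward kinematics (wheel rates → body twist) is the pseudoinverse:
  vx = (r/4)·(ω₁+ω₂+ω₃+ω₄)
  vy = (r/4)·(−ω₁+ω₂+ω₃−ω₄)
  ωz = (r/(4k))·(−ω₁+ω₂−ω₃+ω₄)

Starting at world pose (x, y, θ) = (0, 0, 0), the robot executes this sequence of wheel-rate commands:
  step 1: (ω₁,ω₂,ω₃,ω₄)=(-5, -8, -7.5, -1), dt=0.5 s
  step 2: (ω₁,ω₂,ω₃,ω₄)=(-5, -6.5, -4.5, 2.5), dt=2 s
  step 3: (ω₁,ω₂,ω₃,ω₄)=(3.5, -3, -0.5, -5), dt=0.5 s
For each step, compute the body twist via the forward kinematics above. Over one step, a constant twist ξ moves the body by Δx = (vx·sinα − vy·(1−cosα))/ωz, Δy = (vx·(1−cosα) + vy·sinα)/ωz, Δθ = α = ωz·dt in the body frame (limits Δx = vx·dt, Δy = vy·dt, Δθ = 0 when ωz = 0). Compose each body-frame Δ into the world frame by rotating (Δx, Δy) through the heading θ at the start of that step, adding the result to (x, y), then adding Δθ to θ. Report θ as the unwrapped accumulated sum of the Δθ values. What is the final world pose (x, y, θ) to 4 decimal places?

(-0.4507, -0.7322, 0.6304)

step 1: ξ=(vx,vy,ωz)=(-0.4300, -0.1900, 0.3043), dt=0.5 → body Δ=(-0.2070, -0.1110, 0.1522) → world pose (-0.2070, -0.1110, 0.1522)
step 2: ξ=(vx,vy,ωz)=(-0.2700, -0.1700, 0.4783), dt=2.0 → body Δ=(-0.3108, -0.5296, 0.9565) → world pose (-0.4338, -0.6816, 1.1087)
step 3: ξ=(vx,vy,ωz)=(-0.1000, -0.0400, -0.9565), dt=0.5 → body Δ=(-0.0528, -0.0075, -0.4783) → world pose (-0.4507, -0.7322, 0.6304)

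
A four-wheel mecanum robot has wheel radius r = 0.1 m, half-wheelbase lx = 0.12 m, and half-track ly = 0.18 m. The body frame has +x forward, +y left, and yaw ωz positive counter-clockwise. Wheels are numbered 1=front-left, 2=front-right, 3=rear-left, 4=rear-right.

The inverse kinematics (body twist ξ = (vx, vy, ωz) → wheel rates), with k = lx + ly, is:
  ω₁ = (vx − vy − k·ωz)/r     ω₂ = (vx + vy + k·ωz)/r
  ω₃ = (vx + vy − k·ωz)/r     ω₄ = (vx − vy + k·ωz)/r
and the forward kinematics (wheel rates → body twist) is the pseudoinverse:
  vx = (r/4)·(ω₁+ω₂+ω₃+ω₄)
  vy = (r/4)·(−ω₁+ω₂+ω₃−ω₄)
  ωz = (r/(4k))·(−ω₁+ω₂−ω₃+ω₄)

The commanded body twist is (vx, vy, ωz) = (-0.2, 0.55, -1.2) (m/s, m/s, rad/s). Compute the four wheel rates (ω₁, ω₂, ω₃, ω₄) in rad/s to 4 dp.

(-3.9000, -0.1000, 7.1000, -11.1000)

k = lx + ly = 0.12 + 0.18 = 0.3000;  k·ωz = 0.3000·-1.2 = -0.3600
ω₁ (FL) = (vx − vy − k·ωz)/r = -0.3900/0.1 = -3.9000
ω₂ (FR) = (vx + vy + k·ωz)/r = -0.0100/0.1 = -0.1000
ω₃ (RL) = (vx + vy − k·ωz)/r = 0.7100/0.1 = 7.1000
ω₄ (RR) = (vx − vy + k·ωz)/r = -1.1100/0.1 = -11.1000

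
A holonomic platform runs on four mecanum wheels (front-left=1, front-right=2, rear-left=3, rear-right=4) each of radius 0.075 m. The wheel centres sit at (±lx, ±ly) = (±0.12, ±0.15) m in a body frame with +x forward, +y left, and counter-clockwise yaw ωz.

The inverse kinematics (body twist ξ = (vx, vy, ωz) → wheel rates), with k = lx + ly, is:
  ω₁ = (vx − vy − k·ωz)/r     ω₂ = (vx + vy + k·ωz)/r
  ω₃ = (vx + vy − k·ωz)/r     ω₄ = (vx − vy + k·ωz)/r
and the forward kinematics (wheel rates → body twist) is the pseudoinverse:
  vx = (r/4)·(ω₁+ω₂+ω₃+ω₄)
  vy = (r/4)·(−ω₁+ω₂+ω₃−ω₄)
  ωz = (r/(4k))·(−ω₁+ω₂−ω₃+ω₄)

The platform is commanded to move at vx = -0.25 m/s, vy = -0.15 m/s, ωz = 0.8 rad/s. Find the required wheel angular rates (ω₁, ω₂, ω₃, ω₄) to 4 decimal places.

k = lx + ly = 0.12 + 0.15 = 0.2700;  k·ωz = 0.2700·0.8 = 0.2160
ω₁ (FL) = (vx − vy − k·ωz)/r = -0.3160/0.075 = -4.2133
ω₂ (FR) = (vx + vy + k·ωz)/r = -0.1840/0.075 = -2.4533
ω₃ (RL) = (vx + vy − k·ωz)/r = -0.6160/0.075 = -8.2133
ω₄ (RR) = (vx − vy + k·ωz)/r = 0.1160/0.075 = 1.5467

(-4.2133, -2.4533, -8.2133, 1.5467)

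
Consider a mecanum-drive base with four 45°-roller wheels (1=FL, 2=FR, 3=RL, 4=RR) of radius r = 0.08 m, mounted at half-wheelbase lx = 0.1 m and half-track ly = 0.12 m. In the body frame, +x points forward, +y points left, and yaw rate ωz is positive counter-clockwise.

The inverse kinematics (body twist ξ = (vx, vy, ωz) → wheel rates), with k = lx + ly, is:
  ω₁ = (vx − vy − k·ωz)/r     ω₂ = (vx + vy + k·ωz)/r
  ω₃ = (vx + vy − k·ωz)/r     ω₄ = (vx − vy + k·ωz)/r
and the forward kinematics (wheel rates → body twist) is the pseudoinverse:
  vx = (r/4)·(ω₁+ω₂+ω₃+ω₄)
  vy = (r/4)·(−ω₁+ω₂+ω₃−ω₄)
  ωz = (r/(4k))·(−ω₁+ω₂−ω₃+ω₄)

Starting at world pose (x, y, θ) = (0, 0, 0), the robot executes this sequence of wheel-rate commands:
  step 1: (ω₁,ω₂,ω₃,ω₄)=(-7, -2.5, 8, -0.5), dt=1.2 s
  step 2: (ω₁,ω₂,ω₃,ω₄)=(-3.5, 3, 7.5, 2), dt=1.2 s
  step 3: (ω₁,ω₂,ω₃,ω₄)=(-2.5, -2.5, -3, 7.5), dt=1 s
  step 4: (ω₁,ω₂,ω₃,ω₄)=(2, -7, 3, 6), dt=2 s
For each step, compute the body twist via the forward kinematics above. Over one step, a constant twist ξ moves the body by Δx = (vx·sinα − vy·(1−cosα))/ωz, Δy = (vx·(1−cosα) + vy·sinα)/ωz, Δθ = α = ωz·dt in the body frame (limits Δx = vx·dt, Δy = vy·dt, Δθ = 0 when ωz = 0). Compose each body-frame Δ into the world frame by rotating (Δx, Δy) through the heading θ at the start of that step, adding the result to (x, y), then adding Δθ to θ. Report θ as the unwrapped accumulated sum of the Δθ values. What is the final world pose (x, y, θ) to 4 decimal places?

(0.5378, -0.1447, -0.4636)

step 1: ξ=(vx,vy,ωz)=(-0.0400, 0.2600, -0.3636), dt=1.2 → body Δ=(0.0205, 0.3125, -0.4364) → world pose (0.0205, 0.3125, -0.4364)
step 2: ξ=(vx,vy,ωz)=(0.1800, 0.2400, 0.0909), dt=1.2 → body Δ=(0.1999, 0.2992, 0.1091) → world pose (0.3281, 0.4992, -0.3273)
step 3: ξ=(vx,vy,ωz)=(-0.0100, -0.2100, 0.9545), dt=1.0 → body Δ=(0.0843, -0.1840, 0.9545) → world pose (0.3488, 0.2979, 0.6273)
step 4: ξ=(vx,vy,ωz)=(0.0800, -0.2400, -0.5455), dt=2.0 → body Δ=(-0.1068, -0.4693, -1.0909) → world pose (0.5378, -0.1447, -0.4636)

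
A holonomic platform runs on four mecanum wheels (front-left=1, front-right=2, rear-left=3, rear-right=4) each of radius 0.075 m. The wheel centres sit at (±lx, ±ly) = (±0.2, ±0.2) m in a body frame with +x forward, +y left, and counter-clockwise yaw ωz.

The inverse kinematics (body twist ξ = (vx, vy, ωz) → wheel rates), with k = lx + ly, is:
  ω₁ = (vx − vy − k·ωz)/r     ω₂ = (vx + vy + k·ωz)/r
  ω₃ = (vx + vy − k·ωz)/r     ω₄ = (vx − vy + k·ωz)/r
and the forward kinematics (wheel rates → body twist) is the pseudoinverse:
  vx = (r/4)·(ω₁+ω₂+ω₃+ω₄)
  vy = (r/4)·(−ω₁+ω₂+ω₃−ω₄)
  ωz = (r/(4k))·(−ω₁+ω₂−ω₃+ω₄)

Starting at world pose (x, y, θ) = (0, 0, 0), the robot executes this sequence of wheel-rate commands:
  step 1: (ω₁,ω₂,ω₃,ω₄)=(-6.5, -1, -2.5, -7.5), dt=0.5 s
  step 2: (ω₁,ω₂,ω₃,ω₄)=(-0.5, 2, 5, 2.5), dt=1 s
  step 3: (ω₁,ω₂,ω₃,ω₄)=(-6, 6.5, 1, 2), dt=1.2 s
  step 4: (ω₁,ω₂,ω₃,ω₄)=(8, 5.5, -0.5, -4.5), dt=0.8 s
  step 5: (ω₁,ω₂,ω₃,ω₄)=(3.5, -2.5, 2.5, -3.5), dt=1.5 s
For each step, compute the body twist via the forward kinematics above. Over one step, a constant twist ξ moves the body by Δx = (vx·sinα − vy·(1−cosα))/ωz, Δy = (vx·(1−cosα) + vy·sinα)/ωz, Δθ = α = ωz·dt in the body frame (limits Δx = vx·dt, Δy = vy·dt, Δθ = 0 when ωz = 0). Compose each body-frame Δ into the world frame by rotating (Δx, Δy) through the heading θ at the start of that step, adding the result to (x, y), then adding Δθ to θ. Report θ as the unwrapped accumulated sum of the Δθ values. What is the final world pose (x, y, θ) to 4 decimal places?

step 1: ξ=(vx,vy,ωz)=(-0.3281, 0.1969, 0.0234), dt=0.5 → body Δ=(-0.1646, 0.0975, 0.0117) → world pose (-0.1646, 0.0975, 0.0117)
step 2: ξ=(vx,vy,ωz)=(0.1688, 0.0938, 0.0000), dt=1.0 → body Δ=(0.1688, 0.0938, 0.0000) → world pose (0.0030, 0.1932, 0.0117)
step 3: ξ=(vx,vy,ωz)=(0.0656, 0.2156, 0.6328), dt=1.2 → body Δ=(-0.0222, 0.2631, 0.7594) → world pose (-0.0223, 0.4560, 0.7711)
step 4: ξ=(vx,vy,ωz)=(0.1594, 0.0281, -0.3047), dt=0.8 → body Δ=(0.1290, 0.0068, -0.2438) → world pose (0.0654, 0.5508, 0.5273)
step 5: ξ=(vx,vy,ωz)=(0.0000, 0.0000, -0.5625), dt=1.5 → body Δ=(0.0000, 0.0000, -0.8437) → world pose (0.0654, 0.5508, -0.3164)

(0.0654, 0.5508, -0.3164)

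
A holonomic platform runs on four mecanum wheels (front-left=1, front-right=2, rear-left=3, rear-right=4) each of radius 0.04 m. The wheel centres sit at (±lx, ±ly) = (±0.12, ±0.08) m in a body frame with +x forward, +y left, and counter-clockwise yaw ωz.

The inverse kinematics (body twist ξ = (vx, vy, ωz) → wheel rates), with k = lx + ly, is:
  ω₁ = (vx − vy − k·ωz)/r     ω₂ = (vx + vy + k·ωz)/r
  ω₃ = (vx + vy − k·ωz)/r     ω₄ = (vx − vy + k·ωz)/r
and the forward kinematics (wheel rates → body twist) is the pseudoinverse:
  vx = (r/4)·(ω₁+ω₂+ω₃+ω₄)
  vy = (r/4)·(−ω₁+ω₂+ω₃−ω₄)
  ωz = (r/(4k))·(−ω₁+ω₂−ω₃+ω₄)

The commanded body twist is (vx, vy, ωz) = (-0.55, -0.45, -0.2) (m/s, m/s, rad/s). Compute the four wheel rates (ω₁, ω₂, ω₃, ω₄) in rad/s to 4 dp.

(-1.5000, -26.0000, -24.0000, -3.5000)

k = lx + ly = 0.12 + 0.08 = 0.2000;  k·ωz = 0.2000·-0.2 = -0.0400
ω₁ (FL) = (vx − vy − k·ωz)/r = -0.0600/0.04 = -1.5000
ω₂ (FR) = (vx + vy + k·ωz)/r = -1.0400/0.04 = -26.0000
ω₃ (RL) = (vx + vy − k·ωz)/r = -0.9600/0.04 = -24.0000
ω₄ (RR) = (vx − vy + k·ωz)/r = -0.1400/0.04 = -3.5000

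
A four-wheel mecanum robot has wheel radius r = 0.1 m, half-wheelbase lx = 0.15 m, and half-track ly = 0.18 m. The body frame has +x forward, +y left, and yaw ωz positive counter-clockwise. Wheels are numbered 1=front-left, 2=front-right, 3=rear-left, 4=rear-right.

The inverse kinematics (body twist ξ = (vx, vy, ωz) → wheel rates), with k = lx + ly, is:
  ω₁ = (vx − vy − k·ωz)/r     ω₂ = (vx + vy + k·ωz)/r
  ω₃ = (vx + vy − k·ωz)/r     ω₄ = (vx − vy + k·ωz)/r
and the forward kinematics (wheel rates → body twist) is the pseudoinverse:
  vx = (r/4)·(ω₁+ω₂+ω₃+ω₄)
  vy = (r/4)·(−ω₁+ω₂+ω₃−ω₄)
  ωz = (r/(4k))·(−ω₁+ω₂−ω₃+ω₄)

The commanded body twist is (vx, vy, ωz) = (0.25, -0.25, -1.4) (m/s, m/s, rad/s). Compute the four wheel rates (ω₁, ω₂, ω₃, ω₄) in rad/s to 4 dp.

k = lx + ly = 0.15 + 0.18 = 0.3300;  k·ωz = 0.3300·-1.4 = -0.4620
ω₁ (FL) = (vx − vy − k·ωz)/r = 0.9620/0.1 = 9.6200
ω₂ (FR) = (vx + vy + k·ωz)/r = -0.4620/0.1 = -4.6200
ω₃ (RL) = (vx + vy − k·ωz)/r = 0.4620/0.1 = 4.6200
ω₄ (RR) = (vx − vy + k·ωz)/r = 0.0380/0.1 = 0.3800

(9.6200, -4.6200, 4.6200, 0.3800)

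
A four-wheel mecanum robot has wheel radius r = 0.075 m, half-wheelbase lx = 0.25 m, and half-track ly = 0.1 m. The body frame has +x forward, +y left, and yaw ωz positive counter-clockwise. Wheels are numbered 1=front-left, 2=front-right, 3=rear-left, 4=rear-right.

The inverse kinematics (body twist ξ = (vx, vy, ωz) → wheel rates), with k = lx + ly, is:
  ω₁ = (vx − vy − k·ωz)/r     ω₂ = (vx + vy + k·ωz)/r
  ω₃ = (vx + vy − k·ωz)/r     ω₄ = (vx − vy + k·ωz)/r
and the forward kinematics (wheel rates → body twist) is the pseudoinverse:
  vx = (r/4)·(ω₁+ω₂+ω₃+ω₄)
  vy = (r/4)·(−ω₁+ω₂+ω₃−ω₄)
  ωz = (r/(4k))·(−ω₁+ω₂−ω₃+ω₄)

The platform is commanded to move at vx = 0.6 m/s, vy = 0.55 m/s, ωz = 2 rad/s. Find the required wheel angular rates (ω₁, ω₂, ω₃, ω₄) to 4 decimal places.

(-8.6667, 24.6667, 6.0000, 10.0000)

k = lx + ly = 0.25 + 0.1 = 0.3500;  k·ωz = 0.3500·2 = 0.7000
ω₁ (FL) = (vx − vy − k·ωz)/r = -0.6500/0.075 = -8.6667
ω₂ (FR) = (vx + vy + k·ωz)/r = 1.8500/0.075 = 24.6667
ω₃ (RL) = (vx + vy − k·ωz)/r = 0.4500/0.075 = 6.0000
ω₄ (RR) = (vx − vy + k·ωz)/r = 0.7500/0.075 = 10.0000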